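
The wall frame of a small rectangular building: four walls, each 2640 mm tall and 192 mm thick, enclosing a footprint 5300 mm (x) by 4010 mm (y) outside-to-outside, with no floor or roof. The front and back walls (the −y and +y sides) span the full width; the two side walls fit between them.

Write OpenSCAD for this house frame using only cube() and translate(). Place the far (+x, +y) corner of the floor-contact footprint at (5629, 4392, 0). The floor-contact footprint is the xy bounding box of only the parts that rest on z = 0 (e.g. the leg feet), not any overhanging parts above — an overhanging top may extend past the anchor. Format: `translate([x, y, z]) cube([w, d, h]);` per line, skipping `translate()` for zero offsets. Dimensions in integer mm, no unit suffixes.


translate([329, 382, 0]) cube([5300, 192, 2640]);
translate([329, 4200, 0]) cube([5300, 192, 2640]);
translate([329, 574, 0]) cube([192, 3626, 2640]);
translate([5437, 574, 0]) cube([192, 3626, 2640]);


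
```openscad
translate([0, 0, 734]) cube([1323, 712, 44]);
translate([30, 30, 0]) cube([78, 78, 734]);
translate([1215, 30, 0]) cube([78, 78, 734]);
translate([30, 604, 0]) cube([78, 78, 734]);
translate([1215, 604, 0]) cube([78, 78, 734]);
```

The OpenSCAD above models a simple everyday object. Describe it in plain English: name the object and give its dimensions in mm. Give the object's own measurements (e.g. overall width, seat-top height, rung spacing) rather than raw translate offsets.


A rectangular dining table. The top is 1323×712×44 mm with its upper surface at z = 778 mm. It stands on four 78×78 mm square legs, each inset 30 mm from the nearest pair of top edges, running from the floor to the underside of the top.


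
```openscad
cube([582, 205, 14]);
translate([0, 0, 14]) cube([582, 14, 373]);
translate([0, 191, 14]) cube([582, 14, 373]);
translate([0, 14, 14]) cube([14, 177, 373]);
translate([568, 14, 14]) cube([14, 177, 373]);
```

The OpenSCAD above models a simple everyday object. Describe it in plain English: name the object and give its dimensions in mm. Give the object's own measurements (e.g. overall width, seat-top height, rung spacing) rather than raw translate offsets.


An open-topped rectangular box: outside dimensions 582×205×387 mm, with a uniform wall and base thickness of 14 mm. The base is a full 582×205 slab on the floor; four walls sit on top of the base. The front and back walls (the −y and +y sides) span the full width; the two side walls fit between them.


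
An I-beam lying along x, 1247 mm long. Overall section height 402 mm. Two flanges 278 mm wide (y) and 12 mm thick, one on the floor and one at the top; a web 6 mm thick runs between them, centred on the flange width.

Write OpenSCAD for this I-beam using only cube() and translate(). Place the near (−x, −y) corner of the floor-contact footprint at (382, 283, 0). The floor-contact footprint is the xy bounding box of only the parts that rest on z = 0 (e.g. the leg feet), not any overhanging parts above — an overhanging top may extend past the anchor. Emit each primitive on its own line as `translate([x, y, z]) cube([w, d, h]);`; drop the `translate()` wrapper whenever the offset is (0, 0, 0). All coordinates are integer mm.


translate([382, 283, 0]) cube([1247, 278, 12]);
translate([382, 419, 12]) cube([1247, 6, 378]);
translate([382, 283, 390]) cube([1247, 278, 12]);


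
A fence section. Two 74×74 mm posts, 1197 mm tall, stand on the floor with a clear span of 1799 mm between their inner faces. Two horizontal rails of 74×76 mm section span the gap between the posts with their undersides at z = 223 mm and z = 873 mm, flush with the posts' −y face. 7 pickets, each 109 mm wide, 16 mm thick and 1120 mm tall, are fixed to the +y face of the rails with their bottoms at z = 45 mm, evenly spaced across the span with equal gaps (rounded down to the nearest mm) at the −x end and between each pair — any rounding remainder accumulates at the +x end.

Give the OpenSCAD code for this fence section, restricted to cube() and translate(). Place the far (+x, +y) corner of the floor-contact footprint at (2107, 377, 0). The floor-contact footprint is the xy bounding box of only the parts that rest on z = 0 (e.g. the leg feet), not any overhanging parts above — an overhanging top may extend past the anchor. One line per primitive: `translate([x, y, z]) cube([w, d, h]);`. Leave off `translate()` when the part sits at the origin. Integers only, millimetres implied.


translate([160, 303, 0]) cube([74, 74, 1197]);
translate([2033, 303, 0]) cube([74, 74, 1197]);
translate([234, 303, 223]) cube([1799, 74, 76]);
translate([234, 303, 873]) cube([1799, 74, 76]);
translate([363, 377, 45]) cube([109, 16, 1120]);
translate([601, 377, 45]) cube([109, 16, 1120]);
translate([839, 377, 45]) cube([109, 16, 1120]);
translate([1077, 377, 45]) cube([109, 16, 1120]);
translate([1315, 377, 45]) cube([109, 16, 1120]);
translate([1553, 377, 45]) cube([109, 16, 1120]);
translate([1791, 377, 45]) cube([109, 16, 1120]);


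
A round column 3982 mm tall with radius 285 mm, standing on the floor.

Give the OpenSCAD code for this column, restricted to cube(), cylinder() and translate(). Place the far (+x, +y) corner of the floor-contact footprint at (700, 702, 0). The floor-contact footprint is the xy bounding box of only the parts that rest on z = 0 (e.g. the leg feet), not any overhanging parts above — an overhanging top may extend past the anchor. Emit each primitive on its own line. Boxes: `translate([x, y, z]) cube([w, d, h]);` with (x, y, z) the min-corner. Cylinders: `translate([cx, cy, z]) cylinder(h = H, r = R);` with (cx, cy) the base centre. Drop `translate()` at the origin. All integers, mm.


translate([415, 417, 0]) cylinder(h = 3982, r = 285);


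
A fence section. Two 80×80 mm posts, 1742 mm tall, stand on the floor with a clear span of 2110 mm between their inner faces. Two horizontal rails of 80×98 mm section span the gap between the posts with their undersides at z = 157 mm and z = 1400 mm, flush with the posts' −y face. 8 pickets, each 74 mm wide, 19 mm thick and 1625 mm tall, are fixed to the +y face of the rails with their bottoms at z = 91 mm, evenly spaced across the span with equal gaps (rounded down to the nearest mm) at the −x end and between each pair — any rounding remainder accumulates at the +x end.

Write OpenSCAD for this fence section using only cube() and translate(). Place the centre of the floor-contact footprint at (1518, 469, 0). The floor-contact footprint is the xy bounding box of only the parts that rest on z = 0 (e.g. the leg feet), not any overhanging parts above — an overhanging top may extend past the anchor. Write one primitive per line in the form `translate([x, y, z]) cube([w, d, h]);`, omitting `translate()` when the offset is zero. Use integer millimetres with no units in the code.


translate([383, 429, 0]) cube([80, 80, 1742]);
translate([2573, 429, 0]) cube([80, 80, 1742]);
translate([463, 429, 157]) cube([2110, 80, 98]);
translate([463, 429, 1400]) cube([2110, 80, 98]);
translate([631, 509, 91]) cube([74, 19, 1625]);
translate([873, 509, 91]) cube([74, 19, 1625]);
translate([1115, 509, 91]) cube([74, 19, 1625]);
translate([1357, 509, 91]) cube([74, 19, 1625]);
translate([1599, 509, 91]) cube([74, 19, 1625]);
translate([1841, 509, 91]) cube([74, 19, 1625]);
translate([2083, 509, 91]) cube([74, 19, 1625]);
translate([2325, 509, 91]) cube([74, 19, 1625]);


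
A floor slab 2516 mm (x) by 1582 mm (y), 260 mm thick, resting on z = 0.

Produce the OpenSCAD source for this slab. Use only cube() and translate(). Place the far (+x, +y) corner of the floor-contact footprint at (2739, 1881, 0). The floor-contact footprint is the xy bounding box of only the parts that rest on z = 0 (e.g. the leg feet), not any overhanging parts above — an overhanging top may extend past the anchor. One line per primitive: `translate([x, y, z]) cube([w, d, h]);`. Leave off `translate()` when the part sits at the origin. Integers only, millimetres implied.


translate([223, 299, 0]) cube([2516, 1582, 260]);


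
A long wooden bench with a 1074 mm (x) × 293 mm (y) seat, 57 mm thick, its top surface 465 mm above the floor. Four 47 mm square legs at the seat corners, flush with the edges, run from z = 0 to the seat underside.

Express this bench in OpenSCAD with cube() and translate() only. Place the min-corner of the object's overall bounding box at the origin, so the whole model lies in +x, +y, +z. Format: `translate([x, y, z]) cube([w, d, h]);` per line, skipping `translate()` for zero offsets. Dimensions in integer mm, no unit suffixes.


translate([0, 0, 408]) cube([1074, 293, 57]);
cube([47, 47, 408]);
translate([0, 246, 0]) cube([47, 47, 408]);
translate([1027, 0, 0]) cube([47, 47, 408]);
translate([1027, 246, 0]) cube([47, 47, 408]);


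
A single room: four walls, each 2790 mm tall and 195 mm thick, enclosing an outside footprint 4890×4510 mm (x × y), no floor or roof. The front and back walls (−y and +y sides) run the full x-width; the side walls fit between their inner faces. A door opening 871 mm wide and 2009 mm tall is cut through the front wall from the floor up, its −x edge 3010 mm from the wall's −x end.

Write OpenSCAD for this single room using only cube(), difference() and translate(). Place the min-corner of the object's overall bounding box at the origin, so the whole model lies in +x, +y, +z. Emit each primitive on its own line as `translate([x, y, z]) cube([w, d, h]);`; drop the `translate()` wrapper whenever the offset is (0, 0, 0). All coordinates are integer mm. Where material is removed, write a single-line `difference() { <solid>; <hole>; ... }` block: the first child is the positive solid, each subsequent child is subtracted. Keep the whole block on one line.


difference() { cube([4890, 195, 2790]); translate([3010, 0, 0]) cube([871, 195, 2009]); }
translate([0, 4315, 0]) cube([4890, 195, 2790]);
translate([0, 195, 0]) cube([195, 4120, 2790]);
translate([4695, 195, 0]) cube([195, 4120, 2790]);


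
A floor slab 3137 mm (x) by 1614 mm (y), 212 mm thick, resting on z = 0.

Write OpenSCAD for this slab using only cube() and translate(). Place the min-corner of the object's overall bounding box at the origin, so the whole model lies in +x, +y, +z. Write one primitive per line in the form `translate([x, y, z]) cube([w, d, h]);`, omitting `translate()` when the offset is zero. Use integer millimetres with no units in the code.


cube([3137, 1614, 212]);


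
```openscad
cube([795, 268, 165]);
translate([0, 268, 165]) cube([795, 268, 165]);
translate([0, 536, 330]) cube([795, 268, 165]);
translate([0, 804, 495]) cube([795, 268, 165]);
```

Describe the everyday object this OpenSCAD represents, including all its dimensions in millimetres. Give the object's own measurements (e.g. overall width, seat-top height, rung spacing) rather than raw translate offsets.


A straight staircase of 4 solid steps. Each step is 795 mm wide (x), 268 mm deep (y, the going) and 165 mm tall (the rise). The first step rests on the floor; each subsequent step sits one going further in +y and one rise higher in +z, directly behind and above the previous step with no overlap.


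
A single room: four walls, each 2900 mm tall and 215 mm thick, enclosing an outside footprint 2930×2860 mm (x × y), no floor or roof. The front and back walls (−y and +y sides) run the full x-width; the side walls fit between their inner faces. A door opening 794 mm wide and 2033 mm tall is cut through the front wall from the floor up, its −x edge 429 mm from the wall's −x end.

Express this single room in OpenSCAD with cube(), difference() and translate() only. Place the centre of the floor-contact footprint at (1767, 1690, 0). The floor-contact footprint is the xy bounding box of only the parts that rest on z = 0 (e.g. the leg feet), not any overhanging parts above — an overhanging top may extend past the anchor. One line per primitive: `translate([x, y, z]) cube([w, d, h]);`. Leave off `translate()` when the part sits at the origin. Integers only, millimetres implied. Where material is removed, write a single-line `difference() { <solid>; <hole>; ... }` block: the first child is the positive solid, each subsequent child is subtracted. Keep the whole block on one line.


difference() { translate([302, 260, 0]) cube([2930, 215, 2900]); translate([731, 260, 0]) cube([794, 215, 2033]); }
translate([302, 2905, 0]) cube([2930, 215, 2900]);
translate([302, 475, 0]) cube([215, 2430, 2900]);
translate([3017, 475, 0]) cube([215, 2430, 2900]);


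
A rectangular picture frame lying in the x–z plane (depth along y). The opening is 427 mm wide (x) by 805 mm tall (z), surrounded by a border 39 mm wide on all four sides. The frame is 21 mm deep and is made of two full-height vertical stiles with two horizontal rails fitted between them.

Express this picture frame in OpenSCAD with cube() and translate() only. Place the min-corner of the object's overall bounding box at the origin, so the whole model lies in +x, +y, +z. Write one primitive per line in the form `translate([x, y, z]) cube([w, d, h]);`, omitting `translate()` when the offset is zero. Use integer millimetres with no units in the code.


cube([39, 21, 883]);
translate([466, 0, 0]) cube([39, 21, 883]);
translate([39, 0, 0]) cube([427, 21, 39]);
translate([39, 0, 844]) cube([427, 21, 39]);


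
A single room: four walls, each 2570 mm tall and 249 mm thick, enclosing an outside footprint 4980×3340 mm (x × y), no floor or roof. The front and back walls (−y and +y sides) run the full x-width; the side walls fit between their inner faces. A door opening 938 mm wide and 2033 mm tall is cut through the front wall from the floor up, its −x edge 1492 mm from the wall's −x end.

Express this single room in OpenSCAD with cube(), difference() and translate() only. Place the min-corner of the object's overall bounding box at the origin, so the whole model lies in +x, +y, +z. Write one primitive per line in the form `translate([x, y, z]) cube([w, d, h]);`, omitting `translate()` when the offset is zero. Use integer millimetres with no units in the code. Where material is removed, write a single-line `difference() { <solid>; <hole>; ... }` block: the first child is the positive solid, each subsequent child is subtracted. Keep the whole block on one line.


difference() { cube([4980, 249, 2570]); translate([1492, 0, 0]) cube([938, 249, 2033]); }
translate([0, 3091, 0]) cube([4980, 249, 2570]);
translate([0, 249, 0]) cube([249, 2842, 2570]);
translate([4731, 249, 0]) cube([249, 2842, 2570]);


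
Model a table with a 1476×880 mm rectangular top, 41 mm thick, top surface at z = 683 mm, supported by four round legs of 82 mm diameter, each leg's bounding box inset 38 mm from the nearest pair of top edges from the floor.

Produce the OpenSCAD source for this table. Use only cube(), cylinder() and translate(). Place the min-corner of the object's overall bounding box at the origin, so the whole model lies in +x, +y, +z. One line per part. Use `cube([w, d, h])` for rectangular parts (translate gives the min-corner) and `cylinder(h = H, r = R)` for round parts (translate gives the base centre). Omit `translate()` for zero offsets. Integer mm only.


translate([0, 0, 642]) cube([1476, 880, 41]);
translate([79, 79, 0]) cylinder(h = 642, r = 41);
translate([1397, 79, 0]) cylinder(h = 642, r = 41);
translate([79, 801, 0]) cylinder(h = 642, r = 41);
translate([1397, 801, 0]) cylinder(h = 642, r = 41);


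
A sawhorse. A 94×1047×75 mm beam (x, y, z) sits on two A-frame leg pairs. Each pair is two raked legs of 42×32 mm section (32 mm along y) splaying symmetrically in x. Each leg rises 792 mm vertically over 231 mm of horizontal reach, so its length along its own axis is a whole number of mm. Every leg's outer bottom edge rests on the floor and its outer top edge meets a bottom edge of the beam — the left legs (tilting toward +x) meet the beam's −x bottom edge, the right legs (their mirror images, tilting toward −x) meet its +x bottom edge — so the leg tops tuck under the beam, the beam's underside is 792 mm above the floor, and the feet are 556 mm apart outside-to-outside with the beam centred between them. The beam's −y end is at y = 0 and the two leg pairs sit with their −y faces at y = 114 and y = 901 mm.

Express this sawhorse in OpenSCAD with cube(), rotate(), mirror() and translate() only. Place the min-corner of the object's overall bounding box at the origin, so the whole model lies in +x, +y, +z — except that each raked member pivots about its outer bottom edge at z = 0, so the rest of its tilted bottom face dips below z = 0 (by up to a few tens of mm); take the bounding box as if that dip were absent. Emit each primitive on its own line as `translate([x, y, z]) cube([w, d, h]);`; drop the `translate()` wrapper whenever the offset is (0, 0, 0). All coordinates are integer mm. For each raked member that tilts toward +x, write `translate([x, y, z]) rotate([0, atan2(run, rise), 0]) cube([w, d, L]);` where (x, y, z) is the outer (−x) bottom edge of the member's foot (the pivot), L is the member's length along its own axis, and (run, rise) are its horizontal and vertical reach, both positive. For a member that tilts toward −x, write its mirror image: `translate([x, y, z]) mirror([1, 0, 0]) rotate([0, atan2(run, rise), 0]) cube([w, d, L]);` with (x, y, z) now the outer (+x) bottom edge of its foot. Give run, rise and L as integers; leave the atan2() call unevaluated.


translate([231, 0, 792]) cube([94, 1047, 75]);
translate([0, 114, 0]) rotate([0, atan2(231, 792), 0]) cube([42, 32, 825]);
translate([556, 114, 0]) mirror([1, 0, 0]) rotate([0, atan2(231, 792), 0]) cube([42, 32, 825]);
translate([0, 901, 0]) rotate([0, atan2(231, 792), 0]) cube([42, 32, 825]);
translate([556, 901, 0]) mirror([1, 0, 0]) rotate([0, atan2(231, 792), 0]) cube([42, 32, 825]);


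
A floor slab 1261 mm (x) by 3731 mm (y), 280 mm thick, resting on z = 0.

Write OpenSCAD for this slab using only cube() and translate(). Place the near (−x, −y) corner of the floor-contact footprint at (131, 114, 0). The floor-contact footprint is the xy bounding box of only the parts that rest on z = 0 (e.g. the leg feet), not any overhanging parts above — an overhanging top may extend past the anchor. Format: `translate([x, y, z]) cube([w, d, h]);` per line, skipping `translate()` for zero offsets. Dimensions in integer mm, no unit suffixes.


translate([131, 114, 0]) cube([1261, 3731, 280]);


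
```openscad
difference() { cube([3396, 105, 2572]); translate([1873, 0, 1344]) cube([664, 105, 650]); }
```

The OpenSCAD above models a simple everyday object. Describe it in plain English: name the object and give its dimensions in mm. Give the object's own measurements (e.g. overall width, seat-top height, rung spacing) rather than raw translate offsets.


A wall 3396 mm long (x), 105 mm thick (y), 2572 mm tall, with a rectangular window opening cut through it. The opening is 664 mm wide and 650 mm tall; its sill is at z = 1344 mm and its near (−x) edge is 1873 mm from the wall's −x end. The opening passes through the full wall thickness.


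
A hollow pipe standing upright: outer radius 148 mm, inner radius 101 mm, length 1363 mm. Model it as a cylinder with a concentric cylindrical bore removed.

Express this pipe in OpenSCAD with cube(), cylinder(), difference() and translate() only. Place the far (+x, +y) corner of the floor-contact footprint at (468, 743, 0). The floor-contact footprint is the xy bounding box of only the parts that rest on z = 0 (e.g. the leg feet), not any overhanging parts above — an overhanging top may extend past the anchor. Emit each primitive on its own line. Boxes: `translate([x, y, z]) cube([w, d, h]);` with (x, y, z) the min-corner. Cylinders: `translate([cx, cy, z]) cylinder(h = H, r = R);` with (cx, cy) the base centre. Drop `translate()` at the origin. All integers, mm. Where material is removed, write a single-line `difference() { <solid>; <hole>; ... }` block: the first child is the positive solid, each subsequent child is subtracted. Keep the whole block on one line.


difference() { translate([320, 595, 0]) cylinder(h = 1363, r = 148); translate([320, 595, 0]) cylinder(h = 1363, r = 101); }


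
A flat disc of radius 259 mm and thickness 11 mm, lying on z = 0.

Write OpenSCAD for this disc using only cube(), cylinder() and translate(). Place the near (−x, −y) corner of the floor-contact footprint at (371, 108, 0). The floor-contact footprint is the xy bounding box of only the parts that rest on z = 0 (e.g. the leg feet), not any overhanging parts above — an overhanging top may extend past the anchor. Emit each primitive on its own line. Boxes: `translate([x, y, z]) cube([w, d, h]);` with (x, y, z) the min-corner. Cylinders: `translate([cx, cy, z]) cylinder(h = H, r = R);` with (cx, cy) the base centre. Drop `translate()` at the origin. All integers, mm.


translate([630, 367, 0]) cylinder(h = 11, r = 259);


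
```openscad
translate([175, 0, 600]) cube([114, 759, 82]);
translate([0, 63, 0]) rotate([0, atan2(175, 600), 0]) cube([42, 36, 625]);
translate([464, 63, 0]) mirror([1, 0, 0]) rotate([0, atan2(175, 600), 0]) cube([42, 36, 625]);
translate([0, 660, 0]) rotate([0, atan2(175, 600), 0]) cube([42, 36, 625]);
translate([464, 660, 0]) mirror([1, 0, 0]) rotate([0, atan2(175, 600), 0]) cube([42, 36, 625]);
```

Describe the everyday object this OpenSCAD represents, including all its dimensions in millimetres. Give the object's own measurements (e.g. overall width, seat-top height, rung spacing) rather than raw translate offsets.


A sawhorse. A 114×759×82 mm beam (x, y, z) sits on two A-frame leg pairs. Each pair is two raked legs of 42×36 mm section (36 mm along y) splaying symmetrically in x. Each leg rises 600 mm vertically over 175 mm of horizontal reach and is 625 mm long along its own axis. Every leg's outer bottom edge rests on the floor and its outer top edge meets a bottom edge of the beam — the left legs (tilting toward +x) meet the beam's −x bottom edge, the right legs (their mirror images, tilting toward −x) meet its +x bottom edge — so the leg tops tuck under the beam, the beam's underside is 600 mm above the floor, and the feet are 464 mm apart outside-to-outside with the beam centred between them. The two leg pairs are set in 63 mm from either end of the beam.


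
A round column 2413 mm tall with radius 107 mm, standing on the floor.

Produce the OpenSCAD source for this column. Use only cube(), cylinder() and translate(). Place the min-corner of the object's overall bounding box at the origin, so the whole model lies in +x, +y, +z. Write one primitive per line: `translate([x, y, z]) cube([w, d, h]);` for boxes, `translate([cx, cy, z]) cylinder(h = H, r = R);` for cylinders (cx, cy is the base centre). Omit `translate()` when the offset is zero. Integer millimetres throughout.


translate([107, 107, 0]) cylinder(h = 2413, r = 107);


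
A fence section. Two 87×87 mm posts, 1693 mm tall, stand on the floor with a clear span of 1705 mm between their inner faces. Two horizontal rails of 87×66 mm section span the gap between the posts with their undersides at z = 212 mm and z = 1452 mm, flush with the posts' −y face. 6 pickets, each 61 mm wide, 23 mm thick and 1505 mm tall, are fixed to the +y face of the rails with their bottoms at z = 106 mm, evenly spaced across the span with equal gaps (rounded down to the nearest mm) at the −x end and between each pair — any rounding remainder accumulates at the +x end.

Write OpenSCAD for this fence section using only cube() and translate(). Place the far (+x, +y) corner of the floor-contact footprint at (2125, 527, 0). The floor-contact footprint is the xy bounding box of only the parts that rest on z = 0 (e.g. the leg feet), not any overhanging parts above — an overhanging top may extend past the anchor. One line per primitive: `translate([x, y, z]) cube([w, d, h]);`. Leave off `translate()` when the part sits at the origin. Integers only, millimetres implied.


translate([246, 440, 0]) cube([87, 87, 1693]);
translate([2038, 440, 0]) cube([87, 87, 1693]);
translate([333, 440, 212]) cube([1705, 87, 66]);
translate([333, 440, 1452]) cube([1705, 87, 66]);
translate([524, 527, 106]) cube([61, 23, 1505]);
translate([776, 527, 106]) cube([61, 23, 1505]);
translate([1028, 527, 106]) cube([61, 23, 1505]);
translate([1280, 527, 106]) cube([61, 23, 1505]);
translate([1532, 527, 106]) cube([61, 23, 1505]);
translate([1784, 527, 106]) cube([61, 23, 1505]);


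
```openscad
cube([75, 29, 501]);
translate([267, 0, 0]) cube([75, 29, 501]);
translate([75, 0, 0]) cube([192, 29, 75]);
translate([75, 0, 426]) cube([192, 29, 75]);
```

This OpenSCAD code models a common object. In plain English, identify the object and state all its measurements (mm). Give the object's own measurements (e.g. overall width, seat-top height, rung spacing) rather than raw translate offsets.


A rectangular picture frame lying in the x–z plane (depth along y). The opening is 192 mm wide (x) by 351 mm tall (z), surrounded by a border 75 mm wide on all four sides. The frame is 29 mm deep and is made of two full-height vertical stiles with two horizontal rails fitted between them.


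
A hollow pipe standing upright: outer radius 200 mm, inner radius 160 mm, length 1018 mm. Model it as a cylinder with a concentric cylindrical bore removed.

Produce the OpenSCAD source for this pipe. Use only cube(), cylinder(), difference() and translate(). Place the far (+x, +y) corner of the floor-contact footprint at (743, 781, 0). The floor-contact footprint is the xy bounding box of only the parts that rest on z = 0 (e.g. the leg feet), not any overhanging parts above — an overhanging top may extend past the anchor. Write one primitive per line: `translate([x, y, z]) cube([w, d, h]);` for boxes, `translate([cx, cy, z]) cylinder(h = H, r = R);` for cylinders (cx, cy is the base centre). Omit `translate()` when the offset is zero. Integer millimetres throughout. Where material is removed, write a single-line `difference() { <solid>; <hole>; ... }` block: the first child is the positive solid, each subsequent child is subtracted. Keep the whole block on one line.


difference() { translate([543, 581, 0]) cylinder(h = 1018, r = 200); translate([543, 581, 0]) cylinder(h = 1018, r = 160); }


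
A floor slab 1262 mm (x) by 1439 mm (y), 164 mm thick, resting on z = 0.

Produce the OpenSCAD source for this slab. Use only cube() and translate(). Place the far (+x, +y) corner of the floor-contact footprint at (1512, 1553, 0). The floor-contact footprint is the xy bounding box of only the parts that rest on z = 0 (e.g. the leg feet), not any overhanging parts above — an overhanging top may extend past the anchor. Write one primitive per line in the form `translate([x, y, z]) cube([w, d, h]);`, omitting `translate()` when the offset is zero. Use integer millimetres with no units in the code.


translate([250, 114, 0]) cube([1262, 1439, 164]);


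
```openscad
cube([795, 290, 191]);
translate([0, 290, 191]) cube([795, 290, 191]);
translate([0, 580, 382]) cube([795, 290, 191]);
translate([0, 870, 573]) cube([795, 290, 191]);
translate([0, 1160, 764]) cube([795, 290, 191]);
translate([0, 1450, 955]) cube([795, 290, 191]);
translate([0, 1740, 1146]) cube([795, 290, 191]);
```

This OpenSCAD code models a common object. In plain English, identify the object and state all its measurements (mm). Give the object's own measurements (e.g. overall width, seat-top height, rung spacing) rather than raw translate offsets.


A straight staircase of 7 solid steps. Each step is 795 mm wide (x), 290 mm deep (y, the going) and 191 mm tall (the rise). The first step rests on the floor; each subsequent step sits one going further in +y and one rise higher in +z, directly behind and above the previous step with no overlap.


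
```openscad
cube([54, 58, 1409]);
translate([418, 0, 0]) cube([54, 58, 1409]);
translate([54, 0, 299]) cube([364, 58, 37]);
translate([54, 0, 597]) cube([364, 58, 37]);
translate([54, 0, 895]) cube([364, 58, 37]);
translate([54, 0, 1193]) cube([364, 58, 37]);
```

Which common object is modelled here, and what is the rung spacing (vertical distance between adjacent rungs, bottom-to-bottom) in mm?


A ladder. The rung spacing is 298 mm.

Two tall 54×58 posts with 4 short bars between them — a ladder. Adjacent rungs sit at z = 299 and z = 597, so the spacing is 597 − 299 = 298 mm.


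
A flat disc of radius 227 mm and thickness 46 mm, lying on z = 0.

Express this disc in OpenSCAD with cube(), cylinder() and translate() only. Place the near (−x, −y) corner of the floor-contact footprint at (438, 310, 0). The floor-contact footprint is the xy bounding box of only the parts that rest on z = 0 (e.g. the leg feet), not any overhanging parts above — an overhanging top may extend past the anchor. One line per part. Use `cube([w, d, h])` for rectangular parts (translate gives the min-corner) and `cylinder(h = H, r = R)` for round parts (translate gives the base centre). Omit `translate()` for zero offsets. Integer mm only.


translate([665, 537, 0]) cylinder(h = 46, r = 227);


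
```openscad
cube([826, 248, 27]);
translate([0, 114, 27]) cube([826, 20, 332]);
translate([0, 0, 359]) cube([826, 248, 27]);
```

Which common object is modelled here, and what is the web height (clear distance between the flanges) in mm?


An I-beam. The web height is 332 mm.

Two wide flanges with a thin centred web — an I-beam. Overall 386 mm minus two 27 mm flanges gives a web of 386 − 2·27 = 332 mm.


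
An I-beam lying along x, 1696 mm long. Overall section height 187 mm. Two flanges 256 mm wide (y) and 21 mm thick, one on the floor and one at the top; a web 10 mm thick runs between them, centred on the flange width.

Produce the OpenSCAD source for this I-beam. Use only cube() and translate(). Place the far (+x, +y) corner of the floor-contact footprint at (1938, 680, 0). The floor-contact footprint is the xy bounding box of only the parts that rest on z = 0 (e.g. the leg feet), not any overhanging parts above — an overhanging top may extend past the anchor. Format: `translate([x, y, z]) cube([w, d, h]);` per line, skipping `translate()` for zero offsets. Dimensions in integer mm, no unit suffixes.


translate([242, 424, 0]) cube([1696, 256, 21]);
translate([242, 547, 21]) cube([1696, 10, 145]);
translate([242, 424, 166]) cube([1696, 256, 21]);


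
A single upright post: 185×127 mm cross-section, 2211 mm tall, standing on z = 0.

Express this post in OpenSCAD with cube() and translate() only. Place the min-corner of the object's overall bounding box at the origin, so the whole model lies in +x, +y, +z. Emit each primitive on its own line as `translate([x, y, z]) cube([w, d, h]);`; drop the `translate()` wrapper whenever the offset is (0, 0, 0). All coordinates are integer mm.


cube([185, 127, 2211]);


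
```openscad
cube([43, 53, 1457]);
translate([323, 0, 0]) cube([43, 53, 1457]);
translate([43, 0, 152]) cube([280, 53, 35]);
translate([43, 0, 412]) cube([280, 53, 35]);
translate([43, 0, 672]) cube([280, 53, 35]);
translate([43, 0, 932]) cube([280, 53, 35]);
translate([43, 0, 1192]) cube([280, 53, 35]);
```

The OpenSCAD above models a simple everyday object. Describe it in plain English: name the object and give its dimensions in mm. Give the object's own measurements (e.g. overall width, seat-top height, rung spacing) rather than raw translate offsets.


A straight ladder. Two 43×53 mm vertical rails, 1457 mm tall, stand 366 mm apart (outside-to-outside) with their front faces coplanar on the −y side. 5 rungs, each 53 mm deep and 35 mm tall, span between the inner faces of the rails, front faces flush with the rails. The lowest rung's underside is at z = 152 mm and rungs are spaced 260 mm apart (underside to underside).


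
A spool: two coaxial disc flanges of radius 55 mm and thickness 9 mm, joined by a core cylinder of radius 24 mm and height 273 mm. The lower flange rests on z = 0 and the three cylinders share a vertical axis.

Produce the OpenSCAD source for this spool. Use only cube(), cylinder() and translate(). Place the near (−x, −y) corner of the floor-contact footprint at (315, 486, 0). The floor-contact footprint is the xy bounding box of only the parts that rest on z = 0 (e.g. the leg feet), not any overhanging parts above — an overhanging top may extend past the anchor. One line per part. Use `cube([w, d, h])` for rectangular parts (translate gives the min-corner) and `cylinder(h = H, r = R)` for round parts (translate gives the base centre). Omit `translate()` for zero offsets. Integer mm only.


translate([370, 541, 0]) cylinder(h = 9, r = 55);
translate([370, 541, 9]) cylinder(h = 273, r = 24);
translate([370, 541, 282]) cylinder(h = 9, r = 55);


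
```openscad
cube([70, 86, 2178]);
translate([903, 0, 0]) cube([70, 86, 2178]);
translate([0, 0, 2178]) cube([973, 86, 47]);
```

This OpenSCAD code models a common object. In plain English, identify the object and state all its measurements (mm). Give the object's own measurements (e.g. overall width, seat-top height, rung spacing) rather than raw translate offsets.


A door frame. The clear opening is 833 mm wide and 2178 mm high. Two 70 mm wide jambs, 86 mm deep, stand either side of the opening from the floor to the top of the opening. A 47 mm thick head sits across the top of both jambs, spanning the full outside width of the frame.


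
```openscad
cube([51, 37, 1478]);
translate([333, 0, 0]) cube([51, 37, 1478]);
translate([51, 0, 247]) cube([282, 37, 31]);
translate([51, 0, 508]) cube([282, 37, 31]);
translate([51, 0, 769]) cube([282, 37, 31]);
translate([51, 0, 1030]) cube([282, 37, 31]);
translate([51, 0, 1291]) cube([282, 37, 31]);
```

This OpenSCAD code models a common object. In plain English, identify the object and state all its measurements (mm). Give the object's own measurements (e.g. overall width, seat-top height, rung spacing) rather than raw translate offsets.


A straight ladder. Two 51×37 mm vertical rails, 1478 mm tall, stand 384 mm apart (outside-to-outside) with their front faces coplanar on the −y side. 5 rungs, each 37 mm deep and 31 mm tall, span between the inner faces of the rails, front faces flush with the rails. The lowest rung's underside is at z = 247 mm and rungs are spaced 261 mm apart (underside to underside).


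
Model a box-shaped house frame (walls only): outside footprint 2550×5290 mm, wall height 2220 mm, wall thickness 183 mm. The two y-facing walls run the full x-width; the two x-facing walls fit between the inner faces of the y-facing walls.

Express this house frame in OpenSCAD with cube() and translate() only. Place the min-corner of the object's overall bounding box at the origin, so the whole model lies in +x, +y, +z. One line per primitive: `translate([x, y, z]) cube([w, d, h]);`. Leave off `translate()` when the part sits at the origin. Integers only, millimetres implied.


cube([2550, 183, 2220]);
translate([0, 5107, 0]) cube([2550, 183, 2220]);
translate([0, 183, 0]) cube([183, 4924, 2220]);
translate([2367, 183, 0]) cube([183, 4924, 2220]);


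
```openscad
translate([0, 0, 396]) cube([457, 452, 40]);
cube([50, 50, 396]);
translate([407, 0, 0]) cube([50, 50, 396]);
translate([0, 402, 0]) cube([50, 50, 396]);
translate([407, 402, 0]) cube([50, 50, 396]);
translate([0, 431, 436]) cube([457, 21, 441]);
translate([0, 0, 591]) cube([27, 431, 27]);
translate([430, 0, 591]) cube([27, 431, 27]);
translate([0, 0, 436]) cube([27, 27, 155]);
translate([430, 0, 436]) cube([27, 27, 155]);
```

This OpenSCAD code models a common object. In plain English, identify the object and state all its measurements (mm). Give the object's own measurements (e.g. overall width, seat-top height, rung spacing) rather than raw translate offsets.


A chair. The seat is a 457×452×40 mm slab with its top at z = 436 mm, on four 50×50 mm corner legs (flush with the seat edges, standing on z = 0). A flat backrest 21 mm thick, 441 mm tall, spans the full seat width and rises from the seat top along its +y edge, rear face flush with the rear of the seat. Two armrests of 27×27 mm section run along each side from the seat's front edge to the front of the backrest, top faces 182 mm above the seat top and outer faces flush with the seat's x-edges; a 27×27 mm post under the front of each armrest stands on the seat at the front corner.


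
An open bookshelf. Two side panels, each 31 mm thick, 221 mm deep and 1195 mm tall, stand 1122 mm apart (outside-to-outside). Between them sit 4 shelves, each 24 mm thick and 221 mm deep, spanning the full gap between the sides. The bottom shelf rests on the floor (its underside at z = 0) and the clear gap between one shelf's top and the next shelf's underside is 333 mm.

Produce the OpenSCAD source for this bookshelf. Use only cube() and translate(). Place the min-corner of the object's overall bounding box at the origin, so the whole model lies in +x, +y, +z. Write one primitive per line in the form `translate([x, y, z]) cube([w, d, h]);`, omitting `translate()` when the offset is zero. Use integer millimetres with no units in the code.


cube([31, 221, 1195]);
translate([1091, 0, 0]) cube([31, 221, 1195]);
translate([31, 0, 0]) cube([1060, 221, 24]);
translate([31, 0, 357]) cube([1060, 221, 24]);
translate([31, 0, 714]) cube([1060, 221, 24]);
translate([31, 0, 1071]) cube([1060, 221, 24]);


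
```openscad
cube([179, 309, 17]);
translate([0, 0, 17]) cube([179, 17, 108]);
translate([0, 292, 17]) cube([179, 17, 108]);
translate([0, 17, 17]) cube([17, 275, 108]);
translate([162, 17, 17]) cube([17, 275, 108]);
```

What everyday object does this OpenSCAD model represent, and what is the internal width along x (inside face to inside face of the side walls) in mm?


An open box. The internal width is 145 mm.

A 179×309 base slab with four walls standing on it — an open box. The base is 179 mm wide and the walls are 17 mm thick, so the internal width is 179 − 2 × 17 = 145 mm.


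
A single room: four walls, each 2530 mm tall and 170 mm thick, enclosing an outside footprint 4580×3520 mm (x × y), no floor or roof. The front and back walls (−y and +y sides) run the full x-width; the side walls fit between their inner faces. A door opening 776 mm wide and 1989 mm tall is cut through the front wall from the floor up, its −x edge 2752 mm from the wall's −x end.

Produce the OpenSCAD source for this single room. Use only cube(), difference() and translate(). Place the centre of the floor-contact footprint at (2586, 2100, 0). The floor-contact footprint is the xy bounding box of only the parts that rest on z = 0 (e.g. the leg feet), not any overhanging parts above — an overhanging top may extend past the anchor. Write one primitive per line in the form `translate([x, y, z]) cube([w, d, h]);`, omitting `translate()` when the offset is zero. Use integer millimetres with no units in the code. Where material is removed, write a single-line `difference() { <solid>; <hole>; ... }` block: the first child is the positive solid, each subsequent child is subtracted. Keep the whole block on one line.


difference() { translate([296, 340, 0]) cube([4580, 170, 2530]); translate([3048, 340, 0]) cube([776, 170, 1989]); }
translate([296, 3690, 0]) cube([4580, 170, 2530]);
translate([296, 510, 0]) cube([170, 3180, 2530]);
translate([4706, 510, 0]) cube([170, 3180, 2530]);


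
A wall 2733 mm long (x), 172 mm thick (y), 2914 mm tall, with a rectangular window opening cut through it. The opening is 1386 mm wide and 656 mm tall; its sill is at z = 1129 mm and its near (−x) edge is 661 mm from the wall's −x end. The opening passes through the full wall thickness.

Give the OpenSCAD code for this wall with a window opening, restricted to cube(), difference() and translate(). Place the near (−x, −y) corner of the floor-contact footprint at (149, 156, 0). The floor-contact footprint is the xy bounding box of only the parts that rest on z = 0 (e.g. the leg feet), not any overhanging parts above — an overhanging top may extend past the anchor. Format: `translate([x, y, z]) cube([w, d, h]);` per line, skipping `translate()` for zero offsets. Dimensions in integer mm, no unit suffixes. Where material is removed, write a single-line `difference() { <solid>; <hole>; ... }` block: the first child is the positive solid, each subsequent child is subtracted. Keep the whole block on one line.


difference() { translate([149, 156, 0]) cube([2733, 172, 2914]); translate([810, 156, 1129]) cube([1386, 172, 656]); }
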